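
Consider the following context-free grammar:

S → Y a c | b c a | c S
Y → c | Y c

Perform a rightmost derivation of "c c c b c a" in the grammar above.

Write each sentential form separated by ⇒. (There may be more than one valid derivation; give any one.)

S ⇒ c S ⇒ c c S ⇒ c c c S ⇒ c c c b c a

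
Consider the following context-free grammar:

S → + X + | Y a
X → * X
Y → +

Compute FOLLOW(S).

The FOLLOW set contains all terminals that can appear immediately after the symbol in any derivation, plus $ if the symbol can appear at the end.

We compute FOLLOW(S) using the standard algorithm.
FOLLOW(S) starts with {$}.
FIRST(S) = {+}
FIRST(X) = {*}
FIRST(Y) = {+}
FOLLOW(S) = {$}
FOLLOW(X) = {+}
FOLLOW(Y) = {a}
Therefore, FOLLOW(S) = {$}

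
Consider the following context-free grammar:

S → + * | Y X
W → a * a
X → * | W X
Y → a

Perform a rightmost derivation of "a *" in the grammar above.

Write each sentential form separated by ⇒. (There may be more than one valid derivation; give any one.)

S ⇒ Y X ⇒ Y * ⇒ a *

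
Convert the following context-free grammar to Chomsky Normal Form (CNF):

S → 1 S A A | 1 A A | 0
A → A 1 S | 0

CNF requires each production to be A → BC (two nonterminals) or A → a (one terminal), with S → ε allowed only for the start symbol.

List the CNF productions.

T1 → 1; S → 0; A → 0; S → T1 X0; X0 → S X1; X1 → A A; S → T1 X2; X2 → A A; A → A X3; X3 → T1 S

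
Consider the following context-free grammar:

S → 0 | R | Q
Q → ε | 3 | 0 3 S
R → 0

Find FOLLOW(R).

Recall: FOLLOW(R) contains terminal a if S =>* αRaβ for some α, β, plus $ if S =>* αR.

We compute FOLLOW(R) using the standard algorithm.
FOLLOW(S) starts with {$}.
FIRST(Q) = {0, 3, ε}
FIRST(R) = {0}
FIRST(S) = {0, 3, ε}
FOLLOW(Q) = {$}
FOLLOW(R) = {$}
FOLLOW(S) = {$}
Therefore, FOLLOW(R) = {$}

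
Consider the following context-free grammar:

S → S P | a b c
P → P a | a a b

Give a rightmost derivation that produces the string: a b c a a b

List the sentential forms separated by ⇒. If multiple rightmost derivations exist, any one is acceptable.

S ⇒ S P ⇒ S a a b ⇒ a b c a a b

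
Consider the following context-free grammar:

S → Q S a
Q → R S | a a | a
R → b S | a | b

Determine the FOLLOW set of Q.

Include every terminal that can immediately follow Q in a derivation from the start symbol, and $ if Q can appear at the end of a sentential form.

We compute FOLLOW(Q) using the standard algorithm.
FOLLOW(S) starts with {$}.
FIRST(Q) = {a, b}
FIRST(R) = {a, b}
FIRST(S) = {a, b}
FOLLOW(Q) = {a, b}
FOLLOW(R) = {a, b}
FOLLOW(S) = {$, a, b}
Therefore, FOLLOW(Q) = {a, b}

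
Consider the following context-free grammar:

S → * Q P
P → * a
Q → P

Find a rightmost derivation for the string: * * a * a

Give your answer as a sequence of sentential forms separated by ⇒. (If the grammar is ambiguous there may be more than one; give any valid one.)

S ⇒ * Q P ⇒ * Q * a ⇒ * P * a ⇒ * * a * a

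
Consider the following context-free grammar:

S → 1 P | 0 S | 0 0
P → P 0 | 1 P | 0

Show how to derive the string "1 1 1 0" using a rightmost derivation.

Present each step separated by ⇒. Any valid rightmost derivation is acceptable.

S ⇒ 1 P ⇒ 1 1 P ⇒ 1 1 1 P ⇒ 1 1 1 0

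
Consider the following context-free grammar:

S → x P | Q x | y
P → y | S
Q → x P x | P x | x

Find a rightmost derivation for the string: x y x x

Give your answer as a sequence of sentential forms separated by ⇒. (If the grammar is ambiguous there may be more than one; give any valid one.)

S ⇒ Q x ⇒ x P x x ⇒ x y x x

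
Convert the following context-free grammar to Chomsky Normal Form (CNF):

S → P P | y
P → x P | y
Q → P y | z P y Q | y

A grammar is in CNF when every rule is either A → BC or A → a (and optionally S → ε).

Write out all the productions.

S → y; TX → x; P → y; TY → y; TZ → z; Q → y; S → P P; P → TX P; Q → P TY; Q → TZ X0; X0 → P X1; X1 → TY Q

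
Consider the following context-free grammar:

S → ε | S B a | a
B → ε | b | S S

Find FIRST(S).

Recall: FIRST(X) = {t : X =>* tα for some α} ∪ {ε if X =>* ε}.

We compute FIRST(S) using the standard algorithm.
FIRST(B) = {a, b, ε}
FIRST(S) = {a, b, ε}
Therefore, FIRST(S) = {a, b, ε}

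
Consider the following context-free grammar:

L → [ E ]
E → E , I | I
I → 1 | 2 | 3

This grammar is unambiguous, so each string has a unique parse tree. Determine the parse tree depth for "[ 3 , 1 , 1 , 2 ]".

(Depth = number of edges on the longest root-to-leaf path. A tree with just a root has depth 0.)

6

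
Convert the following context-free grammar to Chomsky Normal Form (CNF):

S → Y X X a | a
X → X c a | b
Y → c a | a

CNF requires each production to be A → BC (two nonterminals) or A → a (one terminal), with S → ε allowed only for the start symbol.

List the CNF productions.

TA → a; S → a; TC → c; X → b; Y → a; S → Y X0; X0 → X X1; X1 → X TA; X → X X2; X2 → TC TA; Y → TC TA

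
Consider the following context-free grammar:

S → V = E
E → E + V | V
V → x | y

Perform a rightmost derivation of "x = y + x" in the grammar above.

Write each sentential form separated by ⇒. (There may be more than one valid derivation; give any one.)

S ⇒ V = E ⇒ V = E + V ⇒ V = E + x ⇒ V = V + x ⇒ V = y + x ⇒ x = y + x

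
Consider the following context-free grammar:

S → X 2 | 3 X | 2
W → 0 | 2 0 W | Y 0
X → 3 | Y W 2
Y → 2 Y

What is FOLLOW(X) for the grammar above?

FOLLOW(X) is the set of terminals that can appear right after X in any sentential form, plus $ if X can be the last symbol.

We compute FOLLOW(X) using the standard algorithm.
FOLLOW(S) starts with {$}.
FIRST(S) = {2, 3}
FIRST(W) = {0, 2}
FIRST(X) = {2, 3}
FIRST(Y) = {2}
FOLLOW(S) = {$}
FOLLOW(W) = {2}
FOLLOW(X) = {$, 2}
FOLLOW(Y) = {0, 2}
Therefore, FOLLOW(X) = {$, 2}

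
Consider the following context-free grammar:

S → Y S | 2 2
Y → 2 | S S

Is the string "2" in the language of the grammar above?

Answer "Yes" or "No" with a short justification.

No - no valid derivation exists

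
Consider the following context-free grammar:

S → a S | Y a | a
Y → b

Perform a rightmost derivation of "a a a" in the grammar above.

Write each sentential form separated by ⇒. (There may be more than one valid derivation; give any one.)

S ⇒ a S ⇒ a a S ⇒ a a a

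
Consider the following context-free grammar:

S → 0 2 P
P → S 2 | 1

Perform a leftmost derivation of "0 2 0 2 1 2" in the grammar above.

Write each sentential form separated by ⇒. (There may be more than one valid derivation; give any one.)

S ⇒ 0 2 P ⇒ 0 2 S 2 ⇒ 0 2 0 2 P 2 ⇒ 0 2 0 2 1 2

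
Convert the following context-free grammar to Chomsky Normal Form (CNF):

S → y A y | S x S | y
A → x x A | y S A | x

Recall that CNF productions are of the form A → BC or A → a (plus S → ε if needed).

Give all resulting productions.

TY → y; TX → x; S → y; A → x; S → TY X0; X0 → A TY; S → S X1; X1 → TX S; A → TX X2; X2 → TX A; A → TY X3; X3 → S A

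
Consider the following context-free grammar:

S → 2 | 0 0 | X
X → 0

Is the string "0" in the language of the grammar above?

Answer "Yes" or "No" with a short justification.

Yes - a valid derivation exists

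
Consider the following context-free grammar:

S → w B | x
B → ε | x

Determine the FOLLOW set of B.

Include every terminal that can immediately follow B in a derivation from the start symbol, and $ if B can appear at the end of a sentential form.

We compute FOLLOW(B) using the standard algorithm.
FOLLOW(S) starts with {$}.
FIRST(B) = {x, ε}
FIRST(S) = {w, x}
FOLLOW(B) = {$}
FOLLOW(S) = {$}
Therefore, FOLLOW(B) = {$}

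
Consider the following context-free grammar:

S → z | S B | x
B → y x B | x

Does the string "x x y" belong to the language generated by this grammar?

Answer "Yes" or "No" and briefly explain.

No - no valid derivation exists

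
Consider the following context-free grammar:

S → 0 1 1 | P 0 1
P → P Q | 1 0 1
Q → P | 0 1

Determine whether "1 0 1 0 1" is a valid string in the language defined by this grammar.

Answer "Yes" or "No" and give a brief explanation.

Yes - a valid derivation exists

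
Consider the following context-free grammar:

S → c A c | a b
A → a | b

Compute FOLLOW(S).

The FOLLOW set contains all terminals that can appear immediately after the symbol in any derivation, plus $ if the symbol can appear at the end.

We compute FOLLOW(S) using the standard algorithm.
FOLLOW(S) starts with {$}.
FIRST(A) = {a, b}
FIRST(S) = {a, c}
FOLLOW(A) = {c}
FOLLOW(S) = {$}
Therefore, FOLLOW(S) = {$}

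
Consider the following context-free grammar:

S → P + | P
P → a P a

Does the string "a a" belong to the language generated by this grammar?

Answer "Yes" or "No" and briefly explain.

No - no valid derivation exists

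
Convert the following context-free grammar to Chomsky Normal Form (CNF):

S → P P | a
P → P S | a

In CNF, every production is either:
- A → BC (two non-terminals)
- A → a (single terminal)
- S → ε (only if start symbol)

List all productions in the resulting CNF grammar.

S → a; P → a; S → P P; P → P S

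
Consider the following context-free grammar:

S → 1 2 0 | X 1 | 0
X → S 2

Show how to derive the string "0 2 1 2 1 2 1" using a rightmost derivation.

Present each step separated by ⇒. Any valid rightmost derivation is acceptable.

S ⇒ X 1 ⇒ S 2 1 ⇒ X 1 2 1 ⇒ S 2 1 2 1 ⇒ X 1 2 1 2 1 ⇒ S 2 1 2 1 2 1 ⇒ 0 2 1 2 1 2 1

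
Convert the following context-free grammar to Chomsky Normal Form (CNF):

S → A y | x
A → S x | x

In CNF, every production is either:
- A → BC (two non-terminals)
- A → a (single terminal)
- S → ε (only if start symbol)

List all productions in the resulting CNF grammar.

TY → y; S → x; TX → x; A → x; S → A TY; A → S TX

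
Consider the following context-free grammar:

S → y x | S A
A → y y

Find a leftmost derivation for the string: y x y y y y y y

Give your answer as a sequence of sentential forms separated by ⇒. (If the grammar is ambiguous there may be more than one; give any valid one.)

S ⇒ S A ⇒ S A A ⇒ S A A A ⇒ y x A A A ⇒ y x y y A A ⇒ y x y y y y A ⇒ y x y y y y y y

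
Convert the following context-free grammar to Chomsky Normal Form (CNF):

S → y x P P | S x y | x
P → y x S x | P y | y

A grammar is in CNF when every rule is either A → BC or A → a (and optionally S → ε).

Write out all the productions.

TY → y; TX → x; S → x; P → y; S → TY X0; X0 → TX X1; X1 → P P; S → S X2; X2 → TX TY; P → TY X3; X3 → TX X4; X4 → S TX; P → P TY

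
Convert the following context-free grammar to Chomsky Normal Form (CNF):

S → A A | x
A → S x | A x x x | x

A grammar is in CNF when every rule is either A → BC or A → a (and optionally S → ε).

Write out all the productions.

S → x; TX → x; A → x; S → A A; A → S TX; A → A X0; X0 → TX X1; X1 → TX TX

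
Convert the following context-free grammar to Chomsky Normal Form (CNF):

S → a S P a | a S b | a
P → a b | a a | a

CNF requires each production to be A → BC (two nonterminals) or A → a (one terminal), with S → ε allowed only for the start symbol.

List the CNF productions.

TA → a; TB → b; S → a; P → a; S → TA X0; X0 → S X1; X1 → P TA; S → TA X2; X2 → S TB; P → TA TB; P → TA TA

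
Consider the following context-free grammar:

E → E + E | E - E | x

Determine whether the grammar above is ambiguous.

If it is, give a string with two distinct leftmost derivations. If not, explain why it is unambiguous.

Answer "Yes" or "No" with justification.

Yes - the string 'x - x - x + x - x' has two distinct leftmost derivations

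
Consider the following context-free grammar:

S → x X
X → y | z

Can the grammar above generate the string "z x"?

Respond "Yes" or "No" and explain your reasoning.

No - no valid derivation exists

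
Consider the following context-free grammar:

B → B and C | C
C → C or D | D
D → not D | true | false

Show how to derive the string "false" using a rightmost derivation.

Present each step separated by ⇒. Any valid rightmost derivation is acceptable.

B ⇒ C ⇒ D ⇒ false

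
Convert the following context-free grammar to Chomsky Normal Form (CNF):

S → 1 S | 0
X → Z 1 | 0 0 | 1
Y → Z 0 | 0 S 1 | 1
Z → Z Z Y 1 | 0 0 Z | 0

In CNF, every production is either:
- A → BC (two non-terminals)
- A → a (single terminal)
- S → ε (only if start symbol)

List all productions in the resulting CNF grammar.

T1 → 1; S → 0; T0 → 0; X → 1; Y → 1; Z → 0; S → T1 S; X → Z T1; X → T0 T0; Y → Z T0; Y → T0 X0; X0 → S T1; Z → Z X1; X1 → Z X2; X2 → Y T1; Z → T0 X3; X3 → T0 Z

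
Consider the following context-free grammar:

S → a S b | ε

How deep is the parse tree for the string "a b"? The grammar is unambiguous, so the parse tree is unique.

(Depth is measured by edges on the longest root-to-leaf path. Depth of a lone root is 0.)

2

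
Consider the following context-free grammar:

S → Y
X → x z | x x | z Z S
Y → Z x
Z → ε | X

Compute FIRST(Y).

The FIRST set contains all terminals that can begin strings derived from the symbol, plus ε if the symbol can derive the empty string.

We compute FIRST(Y) using the standard algorithm.
FIRST(S) = {x, z}
FIRST(X) = {x, z}
FIRST(Y) = {x, z}
FIRST(Z) = {x, z, ε}
Therefore, FIRST(Y) = {x, z}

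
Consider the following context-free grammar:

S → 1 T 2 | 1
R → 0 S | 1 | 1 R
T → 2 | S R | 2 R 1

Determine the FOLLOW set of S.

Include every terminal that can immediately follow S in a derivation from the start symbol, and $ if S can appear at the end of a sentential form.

We compute FOLLOW(S) using the standard algorithm.
FOLLOW(S) starts with {$}.
FIRST(R) = {0, 1}
FIRST(S) = {1}
FIRST(T) = {1, 2}
FOLLOW(R) = {1, 2}
FOLLOW(S) = {$, 0, 1, 2}
FOLLOW(T) = {2}
Therefore, FOLLOW(S) = {$, 0, 1, 2}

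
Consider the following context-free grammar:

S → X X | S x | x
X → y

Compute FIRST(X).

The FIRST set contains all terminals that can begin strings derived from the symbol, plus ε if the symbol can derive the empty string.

We compute FIRST(X) using the standard algorithm.
FIRST(S) = {x, y}
FIRST(X) = {y}
Therefore, FIRST(X) = {y}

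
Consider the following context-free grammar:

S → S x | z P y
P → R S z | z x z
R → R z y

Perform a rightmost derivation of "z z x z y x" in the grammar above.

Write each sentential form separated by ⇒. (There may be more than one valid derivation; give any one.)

S ⇒ S x ⇒ z P y x ⇒ z z x z y x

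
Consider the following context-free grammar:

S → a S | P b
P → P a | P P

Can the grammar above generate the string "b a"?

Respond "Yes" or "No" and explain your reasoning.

No - no valid derivation exists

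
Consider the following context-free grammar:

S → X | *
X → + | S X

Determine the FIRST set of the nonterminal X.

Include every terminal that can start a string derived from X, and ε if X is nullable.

We compute FIRST(X) using the standard algorithm.
FIRST(S) = {*, +}
FIRST(X) = {*, +}
Therefore, FIRST(X) = {*, +}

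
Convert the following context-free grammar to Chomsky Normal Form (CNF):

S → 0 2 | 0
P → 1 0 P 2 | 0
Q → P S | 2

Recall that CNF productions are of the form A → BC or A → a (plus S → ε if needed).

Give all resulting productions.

T0 → 0; T2 → 2; S → 0; T1 → 1; P → 0; Q → 2; S → T0 T2; P → T1 X0; X0 → T0 X1; X1 → P T2; Q → P S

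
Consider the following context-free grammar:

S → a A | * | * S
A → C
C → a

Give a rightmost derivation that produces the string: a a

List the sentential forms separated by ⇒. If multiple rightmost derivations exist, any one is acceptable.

S ⇒ a A ⇒ a C ⇒ a a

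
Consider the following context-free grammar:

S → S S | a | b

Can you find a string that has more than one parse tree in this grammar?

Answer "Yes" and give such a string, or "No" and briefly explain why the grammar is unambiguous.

Yes - the string 'b a b b b b' has two distinct parse trees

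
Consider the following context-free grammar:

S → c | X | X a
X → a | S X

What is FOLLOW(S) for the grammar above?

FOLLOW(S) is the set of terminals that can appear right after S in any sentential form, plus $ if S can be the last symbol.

We compute FOLLOW(S) using the standard algorithm.
FOLLOW(S) starts with {$}.
FIRST(S) = {a, c}
FIRST(X) = {a, c}
FOLLOW(S) = {$, a, c}
FOLLOW(X) = {$, a, c}
Therefore, FOLLOW(S) = {$, a, c}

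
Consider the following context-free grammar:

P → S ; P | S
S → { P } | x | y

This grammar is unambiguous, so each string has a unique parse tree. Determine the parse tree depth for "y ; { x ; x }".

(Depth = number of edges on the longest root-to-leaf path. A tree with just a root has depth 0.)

6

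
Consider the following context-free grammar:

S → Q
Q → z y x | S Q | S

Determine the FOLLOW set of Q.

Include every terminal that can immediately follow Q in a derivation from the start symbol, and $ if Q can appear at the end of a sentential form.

We compute FOLLOW(Q) using the standard algorithm.
FOLLOW(S) starts with {$}.
FIRST(Q) = {z}
FIRST(S) = {z}
FOLLOW(Q) = {$, z}
FOLLOW(S) = {$, z}
Therefore, FOLLOW(Q) = {$, z}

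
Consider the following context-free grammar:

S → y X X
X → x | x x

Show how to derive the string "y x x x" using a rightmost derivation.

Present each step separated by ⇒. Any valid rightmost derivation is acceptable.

S ⇒ y X X ⇒ y X x ⇒ y x x x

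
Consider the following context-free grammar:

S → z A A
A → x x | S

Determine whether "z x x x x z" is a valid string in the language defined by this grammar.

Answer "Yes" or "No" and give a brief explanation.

No - no valid derivation exists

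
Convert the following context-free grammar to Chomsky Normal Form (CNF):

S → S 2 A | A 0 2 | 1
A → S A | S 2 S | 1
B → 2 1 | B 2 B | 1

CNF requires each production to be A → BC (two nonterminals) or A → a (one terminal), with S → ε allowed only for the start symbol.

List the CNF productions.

T2 → 2; T0 → 0; S → 1; A → 1; T1 → 1; B → 1; S → S X0; X0 → T2 A; S → A X1; X1 → T0 T2; A → S A; A → S X2; X2 → T2 S; B → T2 T1; B → B X3; X3 → T2 B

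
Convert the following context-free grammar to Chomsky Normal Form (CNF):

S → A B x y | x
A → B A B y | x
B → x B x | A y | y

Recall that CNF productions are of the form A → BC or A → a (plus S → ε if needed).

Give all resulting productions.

TX → x; TY → y; S → x; A → x; B → y; S → A X0; X0 → B X1; X1 → TX TY; A → B X2; X2 → A X3; X3 → B TY; B → TX X4; X4 → B TX; B → A TY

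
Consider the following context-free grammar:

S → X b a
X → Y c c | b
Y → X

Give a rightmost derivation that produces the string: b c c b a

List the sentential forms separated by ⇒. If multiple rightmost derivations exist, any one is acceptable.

S ⇒ X b a ⇒ Y c c b a ⇒ X c c b a ⇒ b c c b a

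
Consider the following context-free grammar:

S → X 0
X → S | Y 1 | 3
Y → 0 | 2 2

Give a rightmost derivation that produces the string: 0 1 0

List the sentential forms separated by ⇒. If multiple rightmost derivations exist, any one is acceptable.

S ⇒ X 0 ⇒ Y 1 0 ⇒ 0 1 0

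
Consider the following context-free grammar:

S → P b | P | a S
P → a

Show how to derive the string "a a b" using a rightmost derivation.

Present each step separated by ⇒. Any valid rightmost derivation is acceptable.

S ⇒ a S ⇒ a P b ⇒ a a b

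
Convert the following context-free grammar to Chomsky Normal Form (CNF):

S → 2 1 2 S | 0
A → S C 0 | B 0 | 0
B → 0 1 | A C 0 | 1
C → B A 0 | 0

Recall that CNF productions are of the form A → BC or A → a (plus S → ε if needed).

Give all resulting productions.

T2 → 2; T1 → 1; S → 0; T0 → 0; A → 0; B → 1; C → 0; S → T2 X0; X0 → T1 X1; X1 → T2 S; A → S X2; X2 → C T0; A → B T0; B → T0 T1; B → A X3; X3 → C T0; C → B X4; X4 → A T0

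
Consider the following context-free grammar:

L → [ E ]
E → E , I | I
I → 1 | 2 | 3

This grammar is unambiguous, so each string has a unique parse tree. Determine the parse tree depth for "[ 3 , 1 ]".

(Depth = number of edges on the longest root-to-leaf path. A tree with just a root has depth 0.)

4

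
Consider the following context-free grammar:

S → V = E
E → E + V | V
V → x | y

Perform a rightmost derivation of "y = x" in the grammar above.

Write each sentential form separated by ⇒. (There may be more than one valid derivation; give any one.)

S ⇒ V = E ⇒ V = V ⇒ V = x ⇒ y = x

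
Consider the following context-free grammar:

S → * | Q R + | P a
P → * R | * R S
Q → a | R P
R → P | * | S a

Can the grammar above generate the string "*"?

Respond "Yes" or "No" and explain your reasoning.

Yes - a valid derivation exists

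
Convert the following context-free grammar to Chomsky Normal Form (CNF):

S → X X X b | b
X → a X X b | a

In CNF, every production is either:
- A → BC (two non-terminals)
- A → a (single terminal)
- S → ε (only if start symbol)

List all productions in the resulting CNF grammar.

TB → b; S → b; TA → a; X → a; S → X X0; X0 → X X1; X1 → X TB; X → TA X2; X2 → X X3; X3 → X TB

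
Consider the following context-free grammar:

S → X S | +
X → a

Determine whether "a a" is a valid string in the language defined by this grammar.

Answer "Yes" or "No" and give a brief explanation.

No - no valid derivation exists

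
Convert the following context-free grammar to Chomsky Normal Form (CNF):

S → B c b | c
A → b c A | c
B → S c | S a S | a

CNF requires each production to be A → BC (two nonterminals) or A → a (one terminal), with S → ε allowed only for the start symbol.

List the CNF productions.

TC → c; TB → b; S → c; A → c; TA → a; B → a; S → B X0; X0 → TC TB; A → TB X1; X1 → TC A; B → S TC; B → S X2; X2 → TA S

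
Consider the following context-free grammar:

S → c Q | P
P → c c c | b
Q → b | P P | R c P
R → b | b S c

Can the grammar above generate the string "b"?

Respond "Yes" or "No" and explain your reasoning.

Yes - a valid derivation exists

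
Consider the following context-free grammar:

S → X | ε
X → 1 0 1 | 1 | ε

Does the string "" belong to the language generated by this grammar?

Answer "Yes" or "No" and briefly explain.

Yes - a valid derivation exists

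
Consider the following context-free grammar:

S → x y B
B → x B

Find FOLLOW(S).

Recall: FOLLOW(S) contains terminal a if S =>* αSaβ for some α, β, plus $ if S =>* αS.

We compute FOLLOW(S) using the standard algorithm.
FOLLOW(S) starts with {$}.
FIRST(B) = {x}
FIRST(S) = {x}
FOLLOW(B) = {$}
FOLLOW(S) = {$}
Therefore, FOLLOW(S) = {$}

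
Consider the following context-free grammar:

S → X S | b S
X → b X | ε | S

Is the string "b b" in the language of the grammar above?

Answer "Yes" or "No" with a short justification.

No - no valid derivation exists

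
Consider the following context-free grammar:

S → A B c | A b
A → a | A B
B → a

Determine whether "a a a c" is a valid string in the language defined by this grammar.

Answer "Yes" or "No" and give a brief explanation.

Yes - a valid derivation exists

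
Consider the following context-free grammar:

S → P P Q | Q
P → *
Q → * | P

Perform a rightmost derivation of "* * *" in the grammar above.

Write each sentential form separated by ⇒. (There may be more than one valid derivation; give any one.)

S ⇒ P P Q ⇒ P P * ⇒ P * * ⇒ * * *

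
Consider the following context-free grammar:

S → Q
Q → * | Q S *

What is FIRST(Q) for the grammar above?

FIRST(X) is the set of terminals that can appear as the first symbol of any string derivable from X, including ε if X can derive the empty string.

We compute FIRST(Q) using the standard algorithm.
FIRST(Q) = {*}
FIRST(S) = {*}
Therefore, FIRST(Q) = {*}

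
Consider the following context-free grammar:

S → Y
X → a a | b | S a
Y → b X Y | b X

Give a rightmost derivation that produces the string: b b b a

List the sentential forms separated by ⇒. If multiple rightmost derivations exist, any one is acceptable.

S ⇒ Y ⇒ b X ⇒ b S a ⇒ b Y a ⇒ b b X a ⇒ b b b a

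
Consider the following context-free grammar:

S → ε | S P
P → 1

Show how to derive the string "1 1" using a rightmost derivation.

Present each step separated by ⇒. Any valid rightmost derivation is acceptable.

S ⇒ S P ⇒ S 1 ⇒ S P 1 ⇒ S 1 1 ⇒ 1 1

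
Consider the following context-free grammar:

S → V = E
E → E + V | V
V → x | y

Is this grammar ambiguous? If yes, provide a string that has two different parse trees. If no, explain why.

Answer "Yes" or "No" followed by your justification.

No - the grammar is unambiguous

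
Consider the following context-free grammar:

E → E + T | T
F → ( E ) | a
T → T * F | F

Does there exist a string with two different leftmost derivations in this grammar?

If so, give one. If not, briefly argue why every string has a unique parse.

No - every string in the language has a unique leftmost derivation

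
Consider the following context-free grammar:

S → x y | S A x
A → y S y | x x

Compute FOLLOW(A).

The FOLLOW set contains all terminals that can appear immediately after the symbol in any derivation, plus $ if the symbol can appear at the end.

We compute FOLLOW(A) using the standard algorithm.
FOLLOW(S) starts with {$}.
FIRST(A) = {x, y}
FIRST(S) = {x}
FOLLOW(A) = {x}
FOLLOW(S) = {$, x, y}
Therefore, FOLLOW(A) = {x}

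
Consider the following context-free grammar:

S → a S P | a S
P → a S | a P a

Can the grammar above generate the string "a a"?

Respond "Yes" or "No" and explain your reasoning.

No - no valid derivation exists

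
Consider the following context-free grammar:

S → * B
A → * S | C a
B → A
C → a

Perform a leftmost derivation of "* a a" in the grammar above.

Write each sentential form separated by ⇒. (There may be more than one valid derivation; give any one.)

S ⇒ * B ⇒ * A ⇒ * C a ⇒ * a a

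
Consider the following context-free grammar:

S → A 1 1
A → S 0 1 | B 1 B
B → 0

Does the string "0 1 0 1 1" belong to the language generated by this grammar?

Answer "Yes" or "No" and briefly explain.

Yes - a valid derivation exists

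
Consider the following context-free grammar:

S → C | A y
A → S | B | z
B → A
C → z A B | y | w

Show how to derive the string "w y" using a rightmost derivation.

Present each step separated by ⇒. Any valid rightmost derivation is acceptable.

S ⇒ A y ⇒ S y ⇒ C y ⇒ w y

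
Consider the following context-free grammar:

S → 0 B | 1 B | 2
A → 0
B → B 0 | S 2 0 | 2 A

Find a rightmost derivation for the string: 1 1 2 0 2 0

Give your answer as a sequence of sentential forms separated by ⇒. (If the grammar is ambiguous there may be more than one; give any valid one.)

S ⇒ 1 B ⇒ 1 S 2 0 ⇒ 1 1 B 2 0 ⇒ 1 1 2 A 2 0 ⇒ 1 1 2 0 2 0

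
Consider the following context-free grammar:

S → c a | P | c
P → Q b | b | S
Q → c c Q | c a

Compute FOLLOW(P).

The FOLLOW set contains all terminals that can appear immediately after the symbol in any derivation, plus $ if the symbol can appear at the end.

We compute FOLLOW(P) using the standard algorithm.
FOLLOW(S) starts with {$}.
FIRST(P) = {b, c}
FIRST(Q) = {c}
FIRST(S) = {b, c}
FOLLOW(P) = {$}
FOLLOW(Q) = {b}
FOLLOW(S) = {$}
Therefore, FOLLOW(P) = {$}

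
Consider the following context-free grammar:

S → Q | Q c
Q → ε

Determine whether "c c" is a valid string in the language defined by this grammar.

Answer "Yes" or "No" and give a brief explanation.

No - no valid derivation exists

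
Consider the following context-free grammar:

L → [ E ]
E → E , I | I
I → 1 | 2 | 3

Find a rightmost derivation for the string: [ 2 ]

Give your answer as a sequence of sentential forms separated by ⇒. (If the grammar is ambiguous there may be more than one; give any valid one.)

L ⇒ [ E ] ⇒ [ I ] ⇒ [ 2 ]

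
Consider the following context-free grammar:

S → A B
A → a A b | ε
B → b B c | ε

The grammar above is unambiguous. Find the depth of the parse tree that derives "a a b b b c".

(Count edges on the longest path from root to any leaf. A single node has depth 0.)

4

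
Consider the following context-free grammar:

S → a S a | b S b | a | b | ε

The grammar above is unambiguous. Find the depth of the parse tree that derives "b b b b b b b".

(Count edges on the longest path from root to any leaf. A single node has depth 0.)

4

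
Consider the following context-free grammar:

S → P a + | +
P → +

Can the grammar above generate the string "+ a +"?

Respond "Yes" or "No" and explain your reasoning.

Yes - a valid derivation exists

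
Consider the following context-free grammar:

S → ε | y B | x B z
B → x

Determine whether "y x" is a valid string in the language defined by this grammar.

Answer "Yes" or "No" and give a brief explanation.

Yes - a valid derivation exists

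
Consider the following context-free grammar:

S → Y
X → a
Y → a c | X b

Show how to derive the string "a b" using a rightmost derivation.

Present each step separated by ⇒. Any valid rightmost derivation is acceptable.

S ⇒ Y ⇒ X b ⇒ a b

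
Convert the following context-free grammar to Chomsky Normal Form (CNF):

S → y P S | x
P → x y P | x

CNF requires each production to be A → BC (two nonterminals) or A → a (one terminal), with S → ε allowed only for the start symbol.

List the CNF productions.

TY → y; S → x; TX → x; P → x; S → TY X0; X0 → P S; P → TX X1; X1 → TY P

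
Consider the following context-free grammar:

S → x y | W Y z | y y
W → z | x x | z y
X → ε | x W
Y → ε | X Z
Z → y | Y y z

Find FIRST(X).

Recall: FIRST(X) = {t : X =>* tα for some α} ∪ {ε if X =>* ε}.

We compute FIRST(X) using the standard algorithm.
FIRST(S) = {x, y, z}
FIRST(W) = {x, z}
FIRST(X) = {x, ε}
FIRST(Y) = {x, y, ε}
FIRST(Z) = {x, y}
Therefore, FIRST(X) = {x, ε}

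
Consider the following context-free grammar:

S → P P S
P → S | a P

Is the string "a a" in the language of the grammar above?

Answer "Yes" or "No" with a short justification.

No - no valid derivation exists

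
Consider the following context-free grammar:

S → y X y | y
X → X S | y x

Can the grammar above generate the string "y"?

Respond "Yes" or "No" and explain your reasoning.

Yes - a valid derivation exists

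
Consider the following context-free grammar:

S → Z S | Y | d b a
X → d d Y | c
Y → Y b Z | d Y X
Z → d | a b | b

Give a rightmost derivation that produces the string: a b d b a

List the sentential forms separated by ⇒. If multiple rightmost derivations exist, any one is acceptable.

S ⇒ Z S ⇒ Z d b a ⇒ a b d b a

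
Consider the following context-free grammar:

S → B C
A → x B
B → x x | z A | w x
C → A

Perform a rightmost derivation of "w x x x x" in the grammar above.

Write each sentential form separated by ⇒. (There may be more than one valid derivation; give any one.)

S ⇒ B C ⇒ B A ⇒ B x B ⇒ B x x x ⇒ w x x x x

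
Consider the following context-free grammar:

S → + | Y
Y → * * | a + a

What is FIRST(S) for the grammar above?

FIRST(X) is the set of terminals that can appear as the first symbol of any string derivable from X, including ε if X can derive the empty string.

We compute FIRST(S) using the standard algorithm.
FIRST(S) = {*, +, a}
FIRST(Y) = {*, a}
Therefore, FIRST(S) = {*, +, a}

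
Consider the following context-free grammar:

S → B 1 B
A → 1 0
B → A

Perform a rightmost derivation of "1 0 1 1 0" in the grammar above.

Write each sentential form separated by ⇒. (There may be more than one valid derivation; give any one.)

S ⇒ B 1 B ⇒ B 1 A ⇒ B 1 1 0 ⇒ A 1 1 0 ⇒ 1 0 1 1 0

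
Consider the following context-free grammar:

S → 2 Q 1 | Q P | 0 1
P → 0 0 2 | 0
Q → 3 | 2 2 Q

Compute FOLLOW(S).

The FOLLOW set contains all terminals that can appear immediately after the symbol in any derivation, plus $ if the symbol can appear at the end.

We compute FOLLOW(S) using the standard algorithm.
FOLLOW(S) starts with {$}.
FIRST(P) = {0}
FIRST(Q) = {2, 3}
FIRST(S) = {0, 2, 3}
FOLLOW(P) = {$}
FOLLOW(Q) = {0, 1}
FOLLOW(S) = {$}
Therefore, FOLLOW(S) = {$}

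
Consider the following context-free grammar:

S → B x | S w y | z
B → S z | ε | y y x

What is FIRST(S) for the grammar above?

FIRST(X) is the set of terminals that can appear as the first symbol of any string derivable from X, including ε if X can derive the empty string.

We compute FIRST(S) using the standard algorithm.
FIRST(B) = {x, y, z, ε}
FIRST(S) = {x, y, z}
Therefore, FIRST(S) = {x, y, z}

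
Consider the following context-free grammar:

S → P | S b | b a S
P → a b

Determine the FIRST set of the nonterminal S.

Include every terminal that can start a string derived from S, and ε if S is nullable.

We compute FIRST(S) using the standard algorithm.
FIRST(P) = {a}
FIRST(S) = {a, b}
Therefore, FIRST(S) = {a, b}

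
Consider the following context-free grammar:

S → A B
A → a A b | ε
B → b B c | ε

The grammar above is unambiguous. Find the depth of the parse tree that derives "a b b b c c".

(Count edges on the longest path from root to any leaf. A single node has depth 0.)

4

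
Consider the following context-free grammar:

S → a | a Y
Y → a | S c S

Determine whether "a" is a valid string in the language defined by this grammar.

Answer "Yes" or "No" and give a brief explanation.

Yes - a valid derivation exists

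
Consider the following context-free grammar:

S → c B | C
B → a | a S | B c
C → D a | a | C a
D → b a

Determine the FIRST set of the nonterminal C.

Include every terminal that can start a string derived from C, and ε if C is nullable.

We compute FIRST(C) using the standard algorithm.
FIRST(B) = {a}
FIRST(C) = {a, b}
FIRST(D) = {b}
FIRST(S) = {a, b, c}
Therefore, FIRST(C) = {a, b}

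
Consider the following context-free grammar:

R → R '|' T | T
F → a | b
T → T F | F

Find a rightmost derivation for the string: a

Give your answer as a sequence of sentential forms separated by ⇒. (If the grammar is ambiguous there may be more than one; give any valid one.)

R ⇒ T ⇒ F ⇒ a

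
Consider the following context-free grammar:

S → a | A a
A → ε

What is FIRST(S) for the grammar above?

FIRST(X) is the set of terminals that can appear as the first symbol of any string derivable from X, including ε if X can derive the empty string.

We compute FIRST(S) using the standard algorithm.
FIRST(A) = {ε}
FIRST(S) = {a}
Therefore, FIRST(S) = {a}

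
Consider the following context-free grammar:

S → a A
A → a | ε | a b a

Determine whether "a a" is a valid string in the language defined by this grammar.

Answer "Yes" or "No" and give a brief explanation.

Yes - a valid derivation exists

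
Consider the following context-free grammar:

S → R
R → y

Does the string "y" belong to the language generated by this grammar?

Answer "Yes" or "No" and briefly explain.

Yes - a valid derivation exists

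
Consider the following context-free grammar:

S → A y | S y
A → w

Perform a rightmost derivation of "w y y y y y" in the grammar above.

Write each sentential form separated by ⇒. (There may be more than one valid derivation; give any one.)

S ⇒ S y ⇒ S y y ⇒ S y y y ⇒ S y y y y ⇒ A y y y y y ⇒ w y y y y y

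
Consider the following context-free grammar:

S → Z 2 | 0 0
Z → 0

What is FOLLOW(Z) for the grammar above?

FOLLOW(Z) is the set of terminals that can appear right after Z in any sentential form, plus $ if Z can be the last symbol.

We compute FOLLOW(Z) using the standard algorithm.
FOLLOW(S) starts with {$}.
FIRST(S) = {0}
FIRST(Z) = {0}
FOLLOW(S) = {$}
FOLLOW(Z) = {2}
Therefore, FOLLOW(Z) = {2}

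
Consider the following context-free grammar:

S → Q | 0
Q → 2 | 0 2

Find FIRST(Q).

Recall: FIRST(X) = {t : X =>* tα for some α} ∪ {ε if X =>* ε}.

We compute FIRST(Q) using the standard algorithm.
FIRST(Q) = {0, 2}
FIRST(S) = {0, 2}
Therefore, FIRST(Q) = {0, 2}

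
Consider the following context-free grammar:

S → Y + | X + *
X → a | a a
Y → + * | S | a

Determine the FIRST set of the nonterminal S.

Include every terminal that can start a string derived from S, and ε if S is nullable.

We compute FIRST(S) using the standard algorithm.
FIRST(S) = {+, a}
FIRST(X) = {a}
FIRST(Y) = {+, a}
Therefore, FIRST(S) = {+, a}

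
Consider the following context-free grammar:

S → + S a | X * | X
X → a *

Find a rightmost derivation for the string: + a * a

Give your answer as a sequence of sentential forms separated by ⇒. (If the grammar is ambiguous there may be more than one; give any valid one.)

S ⇒ + S a ⇒ + X a ⇒ + a * a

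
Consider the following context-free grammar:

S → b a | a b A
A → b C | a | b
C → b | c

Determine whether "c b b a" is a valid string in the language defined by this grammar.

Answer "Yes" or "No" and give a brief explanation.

No - no valid derivation exists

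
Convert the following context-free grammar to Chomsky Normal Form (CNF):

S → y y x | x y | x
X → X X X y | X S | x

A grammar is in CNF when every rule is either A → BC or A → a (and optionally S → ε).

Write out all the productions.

TY → y; TX → x; S → x; X → x; S → TY X0; X0 → TY TX; S → TX TY; X → X X1; X1 → X X2; X2 → X TY; X → X S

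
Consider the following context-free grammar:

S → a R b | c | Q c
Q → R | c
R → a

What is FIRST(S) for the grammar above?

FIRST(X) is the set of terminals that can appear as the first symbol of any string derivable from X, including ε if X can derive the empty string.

We compute FIRST(S) using the standard algorithm.
FIRST(Q) = {a, c}
FIRST(R) = {a}
FIRST(S) = {a, c}
Therefore, FIRST(S) = {a, c}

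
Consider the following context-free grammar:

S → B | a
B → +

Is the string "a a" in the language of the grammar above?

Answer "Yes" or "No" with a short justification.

No - no valid derivation exists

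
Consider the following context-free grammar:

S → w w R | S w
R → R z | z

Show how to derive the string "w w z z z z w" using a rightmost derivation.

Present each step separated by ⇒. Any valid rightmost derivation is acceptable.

S ⇒ S w ⇒ w w R w ⇒ w w R z w ⇒ w w R z z w ⇒ w w R z z z w ⇒ w w z z z z w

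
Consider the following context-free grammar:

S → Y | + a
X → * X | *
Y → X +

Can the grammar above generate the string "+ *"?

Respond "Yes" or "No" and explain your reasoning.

No - no valid derivation exists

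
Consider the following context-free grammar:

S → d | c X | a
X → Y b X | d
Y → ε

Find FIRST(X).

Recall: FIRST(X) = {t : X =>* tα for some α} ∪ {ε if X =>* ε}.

We compute FIRST(X) using the standard algorithm.
FIRST(S) = {a, c, d}
FIRST(X) = {b, d}
FIRST(Y) = {ε}
Therefore, FIRST(X) = {b, d}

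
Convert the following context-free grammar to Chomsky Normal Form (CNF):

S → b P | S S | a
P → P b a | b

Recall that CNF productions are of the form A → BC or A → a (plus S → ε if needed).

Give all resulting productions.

TB → b; S → a; TA → a; P → b; S → TB P; S → S S; P → P X0; X0 → TB TA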